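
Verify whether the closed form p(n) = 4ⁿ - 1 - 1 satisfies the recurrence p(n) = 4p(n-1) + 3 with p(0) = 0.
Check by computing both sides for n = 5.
From the recurrence with p(0) = 0:
  p(0) = 0, p(1) = 3, p(2) = 15, p(3) = 63, p(4) = 255, p(5) = 1023
  so the recurrence gives p(5) = 1023.
From the proposed closed form p(n) = 4ⁿ - 1 - 1:
  p(5) = 1022.
The recurrence gives 1023 but the closed form gives 1022, so the closed form does not satisfy the recurrence.

No, the closed form is incorrect.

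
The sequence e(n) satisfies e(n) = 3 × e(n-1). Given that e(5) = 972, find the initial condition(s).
In general e(n) = 3ⁿ · e(0). At n = 5: e(0) = e(5) / 3^5 = 972 / 243 = 4.

e(0) = 4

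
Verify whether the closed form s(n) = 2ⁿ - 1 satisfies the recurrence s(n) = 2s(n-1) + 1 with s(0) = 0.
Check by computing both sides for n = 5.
From the recurrence with s(0) = 0:
  s(0) = 0, s(1) = 1, s(2) = 3, s(3) = 7, s(4) = 15, s(5) = 31
  so the recurrence gives s(5) = 31.
From the proposed closed form s(n) = 2ⁿ - 1:
  s(5) = 31.
Both sides give 31 at n = 5, and the initial condition(s) match, so the closed form is consistent.

Yes, the closed form is correct.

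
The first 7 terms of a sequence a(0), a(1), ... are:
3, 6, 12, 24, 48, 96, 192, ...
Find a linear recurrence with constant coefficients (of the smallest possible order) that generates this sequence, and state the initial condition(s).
Look for the lowest-order linear relation among consecutive terms.
Observation: each term is 2× the previous.
Check at n=2: 2·6 = 12. ✓

a(n) = 2 × a(n-1), a(0) = 3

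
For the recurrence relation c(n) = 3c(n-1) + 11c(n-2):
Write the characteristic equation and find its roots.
Substitute c(n) = rⁿ and divide through by rⁿ⁻²: r² - 3r - 11 = 0
Discriminant: 3² + 4·11 = 53, not a perfect square, so by the quadratic formula r = (3 ± √53)/2.
General solution: c(n) = A·r₁ⁿ + B·r₂ⁿ where r₁,r₂ = (3 ± √53)/2

Characteristic: r² - 3r - 11 = 0, Roots: r = (3 ± √53)/2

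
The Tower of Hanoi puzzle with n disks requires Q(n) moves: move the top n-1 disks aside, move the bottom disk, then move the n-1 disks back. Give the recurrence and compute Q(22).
Moving n disks = move the top n-1 disks aside (Q(n-1) moves) + move the largest disk (1 move) + move the n-1 disks back on top (Q(n-1) moves), so Q(n) = 2Q(n-1) + 1, with Q(1) = 1 (a single disk takes one move).
First terms: 1, 3, 7, 15, 31, 63, … — each is one less than a power of 2. Indeed Q(n) + 1 = 2(Q(n-1) + 1) with Q(1) + 1 = 2, so Q(n) + 1 = 2ⁿ and Q(n) = 2ⁿ - 1.
Hence Q(22) = 2^22 - 1 = 4194304 - 1 = 4194303.

Q(n) = 2Q(n-1) + 1, Q(1) = 1; Q(22) = 4194303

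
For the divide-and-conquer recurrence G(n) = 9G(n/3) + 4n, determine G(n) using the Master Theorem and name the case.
Master Theorem template: G(n) = a·G(n/b) + f(n).
Here: a=9, b=3, f(n)=4n
Compute log_b(a) = log_3(9) = 2.
f(n) = 4n = O(n^(2-ε)) with ε = 1. Case 1: G(n) = Θ(n^log_b(a)) = Θ(n^2).

Case 1: G(n) = Θ(n^2)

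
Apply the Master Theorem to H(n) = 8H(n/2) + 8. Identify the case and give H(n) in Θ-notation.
Master Theorem template: H(n) = a·H(n/b) + f(n).
Here: a=8, b=2, f(n)=8
Compute log_b(a) = log_2(8) = 3.
f(n) = 8 = O(n^(3-ε)) with ε = 3. Case 1: H(n) = Θ(n^log_b(a)) = Θ(n^3).

Case 1: H(n) = Θ(n^3)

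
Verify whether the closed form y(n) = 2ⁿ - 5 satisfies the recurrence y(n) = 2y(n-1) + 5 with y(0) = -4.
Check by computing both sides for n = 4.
From the recurrence with y(0) = -4:
  y(0) = -4, y(1) = -3, y(2) = -1, y(3) = 3, y(4) = 11
  so the recurrence gives y(4) = 11.
From the proposed closed form y(n) = 2ⁿ - 5:
  y(4) = 11.
Both sides give 11 at n = 4, and the initial condition(s) match, so the closed form is consistent.

Yes, the closed form is correct.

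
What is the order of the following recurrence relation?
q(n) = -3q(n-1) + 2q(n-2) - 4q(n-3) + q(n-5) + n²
The order is the largest lag k for which q(n-k) appears. Here the deepest term is q(n-5) (the n² term is non-homogeneous and does not affect the order), so the order is 5.

Order 5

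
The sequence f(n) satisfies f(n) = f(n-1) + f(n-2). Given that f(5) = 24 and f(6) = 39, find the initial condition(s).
Work backwards using f(k) = f(k+2) - f(k+1):
f(4) = f(6) - f(5) = 39 - 24 = 15
f(3) = f(5) - f(4) = 24 - 15 = 9
f(2) = f(4) - f(3) = 15 - 9 = 6
f(1) = f(3) - f(2) = 9 - 6 = 3
f(0) = f(2) - f(1) = 6 - 3 = 3

f(0) = 3, f(1) = 3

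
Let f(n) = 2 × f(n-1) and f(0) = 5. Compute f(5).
Computing step by step:
f(0) = 5
f(1) = 2 × 5 = 10
f(2) = 2 × 10 = 20
f(3) = 2 × 20 = 40
f(4) = 2 × 40 = 80
f(5) = 2 × 80 = 160

160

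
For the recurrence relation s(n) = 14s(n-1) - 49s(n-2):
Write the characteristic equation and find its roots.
Substitute s(n) = rⁿ and divide through by rⁿ⁻²: r² - 14r + 49 = 0
Factor: (r - 7)² = 0, so r = 7 (double root).
General solution: s(n) = (A + Bn)·7ⁿ

Characteristic: r² - 14r + 49 = 0, Roots: r = 7 (double root)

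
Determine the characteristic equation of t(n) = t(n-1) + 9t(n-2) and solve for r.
Substitute t(n) = rⁿ and divide through by rⁿ⁻²: r² - r - 9 = 0
Discriminant: 1² + 4·9 = 37, not a perfect square, so by the quadratic formula r = (1 ± √37)/2.
General solution: t(n) = A·r₁ⁿ + B·r₂ⁿ where r₁,r₂ = (1 ± √37)/2

Characteristic: r² - r - 9 = 0, Roots: r = (1 ± √37)/2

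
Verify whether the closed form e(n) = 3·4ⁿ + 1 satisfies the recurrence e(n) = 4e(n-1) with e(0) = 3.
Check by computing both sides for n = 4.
From the recurrence with e(0) = 3:
  e(0) = 3, e(1) = 12, e(2) = 48, e(3) = 192, e(4) = 768
  so the recurrence gives e(4) = 768.
From the proposed closed form e(n) = 3·4ⁿ + 1:
  e(4) = 769.
The recurrence gives 768 but the closed form gives 769, so the closed form does not satisfy the recurrence.

No, the closed form is incorrect.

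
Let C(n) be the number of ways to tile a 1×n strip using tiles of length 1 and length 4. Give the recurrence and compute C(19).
Condition on the last tile: it has length 1 (leaving a 1×(n-1) strip) or length 4 (leaving a 1×(n-4) strip), so C(n) = C(n-1) + C(n-4) (order-4 linear recurrence).
For 0 ≤ i < 4 only unit tiles fit, so C(i) = 1.
Iterating the recurrence: C(4) = 2, C(5) = 3, C(6) = 4, C(7) = 5, C(8) = 7, C(9) = 10, C(10) = 14, C(11) = 19, C(12) = 26, C(13) = 36, C(14) = 50, C(15) = 69, C(16) = 95, C(17) = 131, C(18) = 181, C(19) = 250.

C(n) = C(n-1) + C(n-4), with C(i) = 1 for 0 ≤ i < 4; C(19) = 250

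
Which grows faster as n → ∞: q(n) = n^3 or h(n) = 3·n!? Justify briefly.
Comparing growth rates:
Growth-rate hierarchy: log n ≺ any polynomial ≺ any exponential cⁿ (c>1) ≺ n! ≺ nⁿ.
factorial dominates polynomial degree 3 asymptotically.

h(n) grows faster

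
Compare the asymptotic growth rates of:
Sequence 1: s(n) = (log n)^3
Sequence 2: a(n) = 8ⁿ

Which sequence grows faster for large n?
Comparing growth rates:
Growth-rate hierarchy: log n ≺ any polynomial ≺ any exponential cⁿ (c>1) ≺ n! ≺ nⁿ.
exponential base 8 dominates polylogarithmic (log n)^3 asymptotically.

a(n) grows faster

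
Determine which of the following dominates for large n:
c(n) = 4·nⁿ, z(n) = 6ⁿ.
Comparing growth rates:
Growth-rate hierarchy: log n ≺ any polynomial ≺ any exponential cⁿ (c>1) ≺ n! ≺ nⁿ.
super-exponential nⁿ dominates exponential base 6 asymptotically.

c(n) grows faster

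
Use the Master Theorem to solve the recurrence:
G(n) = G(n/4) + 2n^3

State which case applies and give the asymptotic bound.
Master Theorem template: G(n) = a·G(n/b) + f(n).
Here: a=1, b=4, f(n)=2n^3
Compute log_b(a) = log_4(1) = 0.
f(n) = 2n^3 = Ω(n^(0+ε)) with ε = 3, and the regularity condition holds (a·f(n/b) = (a/b^3)·f(n) with a/b^3 = 4^-3 < 1). Case 3: G(n) = Θ(f(n)) = Θ(n^3).

Case 3: G(n) = Θ(n^3)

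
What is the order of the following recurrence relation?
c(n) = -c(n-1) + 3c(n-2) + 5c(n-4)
The order is the largest lag k for which c(n-k) appears. Here the deepest term is c(n-4), so the order is 4.

Order 4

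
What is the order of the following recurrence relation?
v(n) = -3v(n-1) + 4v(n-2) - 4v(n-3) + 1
The order is the largest lag k for which v(n-k) appears. Here the deepest term is v(n-3) (the 1 term is non-homogeneous and does not affect the order), so the order is 3.

Order 3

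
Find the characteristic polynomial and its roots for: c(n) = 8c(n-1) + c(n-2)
Substitute c(n) = rⁿ and divide through by rⁿ⁻²: r² - 8r - 1 = 0
Discriminant: 8² + 4·1 = 68, not a perfect square, so by the quadratic formula r = (8 ± √68)/2.
General solution: c(n) = A·r₁ⁿ + B·r₂ⁿ where r₁,r₂ = (8 ± √68)/2

Characteristic: r² - 8r - 1 = 0, Roots: r = (8 ± √68)/2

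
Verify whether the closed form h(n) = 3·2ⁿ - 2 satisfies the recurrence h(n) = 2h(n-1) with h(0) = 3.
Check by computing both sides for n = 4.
From the recurrence with h(0) = 3:
  h(0) = 3, h(1) = 6, h(2) = 12, h(3) = 24, h(4) = 48
  so the recurrence gives h(4) = 48.
From the proposed closed form h(n) = 3·2ⁿ - 2:
  h(4) = 46.
The recurrence gives 48 but the closed form gives 46, so the closed form does not satisfy the recurrence.

No, the closed form is incorrect.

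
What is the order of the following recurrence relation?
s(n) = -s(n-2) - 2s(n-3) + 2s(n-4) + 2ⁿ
The order is the largest lag k for which s(n-k) appears. Here the deepest term is s(n-4) (the 2ⁿ term is non-homogeneous and does not affect the order), so the order is 4.

Order 4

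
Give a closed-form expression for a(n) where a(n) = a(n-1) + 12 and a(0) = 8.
Recurrence: a(n) = a(n-1) + 12, initial: a(0) = 8.
Each step adds 12, so a(n) = a(0) + 12n = 12n + 8.

a(n) = 12n + 8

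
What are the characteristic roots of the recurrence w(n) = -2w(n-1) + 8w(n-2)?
Substitute w(n) = rⁿ and divide through by rⁿ⁻²: r² + 2r - 8 = 0
Factor: (r - 2)(r + 4) = 0, so r = 2, -4.
General solution: w(n) = A·2ⁿ + B·(-4)ⁿ

Characteristic: r² + 2r - 8 = 0, Roots: r = 2, -4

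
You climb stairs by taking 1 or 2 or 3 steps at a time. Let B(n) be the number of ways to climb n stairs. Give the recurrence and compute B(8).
Condition on the size of the last step (1 to 3): before it there were n-1, …, n-3 stairs climbed, and these cases are disjoint, so B(n) = B(n-1) + B(n-2) + B(n-3) (order-3 linear recurrence).
Initial conditions by direct count (compositions of i into parts ≤ 3): B(1) = 1; B(2) = 2; B(3) = 4.
Iterating the recurrence: B(4) = 7, B(5) = 13, B(6) = 24, B(7) = 44, B(8) = 81.

B(n) = B(n-1) + B(n-2) + B(n-3), B(1) = 1, B(2) = 2, B(3) = 4; B(8) = 81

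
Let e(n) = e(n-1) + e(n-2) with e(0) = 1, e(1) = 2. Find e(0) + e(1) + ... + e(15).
Computing the sequence terms: 1, 2, 3, 5, 8, 13, 21, 34, 55, 89, 144, 233, 377, 610, 987, 1597
Adding these values together:

4179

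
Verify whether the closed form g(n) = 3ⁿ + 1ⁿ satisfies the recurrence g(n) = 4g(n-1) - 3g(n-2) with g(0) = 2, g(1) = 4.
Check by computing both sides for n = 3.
From the recurrence with g(0) = 2, g(1) = 4:
  g(0) = 2, g(1) = 4, g(2) = 10, g(3) = 28
  so the recurrence gives g(3) = 28.
From the proposed closed form g(n) = 3ⁿ + 1ⁿ:
  g(3) = 28.
Both sides give 28 at n = 3, and the initial condition(s) match, so the closed form is consistent.

Yes, the closed form is correct.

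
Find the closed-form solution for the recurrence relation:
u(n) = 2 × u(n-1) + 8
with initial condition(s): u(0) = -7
Recurrence: u(n) = 2 × u(n-1) + 8, initial: u(0) = -7.
Try u(n) = A·2ⁿ + C. Substituting: A·2ⁿ + C = 2(A·2ⁿ⁻¹ + C) + 8 = A·2ⁿ + 2C + 8, so C = 2C + 8, giving C = -8. Then u(0) = A - 8 = -7 gives A = 1.

u(n) = 2ⁿ - 8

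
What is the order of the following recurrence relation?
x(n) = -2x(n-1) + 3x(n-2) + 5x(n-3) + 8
The order is the largest lag k for which x(n-k) appears. Here the deepest term is x(n-3) (the 8 term is non-homogeneous and does not affect the order), so the order is 3.

Order 3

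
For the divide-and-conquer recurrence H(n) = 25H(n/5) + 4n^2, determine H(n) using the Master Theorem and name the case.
Master Theorem template: H(n) = a·H(n/b) + f(n).
Here: a=25, b=5, f(n)=4n^2
Compute log_b(a) = log_5(25) = 2.
f(n) = 4n^2 = Θ(n^2). Case 2: H(n) = Θ(n^2 log n).

Case 2: H(n) = Θ(n^2 log n)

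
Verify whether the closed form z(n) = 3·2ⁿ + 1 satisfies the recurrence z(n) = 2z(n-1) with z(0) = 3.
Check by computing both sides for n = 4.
From the recurrence with z(0) = 3:
  z(0) = 3, z(1) = 6, z(2) = 12, z(3) = 24, z(4) = 48
  so the recurrence gives z(4) = 48.
From the proposed closed form z(n) = 3·2ⁿ + 1:
  z(4) = 49.
The recurrence gives 48 but the closed form gives 49, so the closed form does not satisfy the recurrence.

No, the closed form is incorrect.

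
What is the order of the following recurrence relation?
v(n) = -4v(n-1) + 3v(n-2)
The order is the largest lag k for which v(n-k) appears. Here the deepest term is v(n-2), so the order is 2.

Order 2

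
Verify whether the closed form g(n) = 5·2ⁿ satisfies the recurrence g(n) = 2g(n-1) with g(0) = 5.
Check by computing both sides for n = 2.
From the recurrence with g(0) = 5:
  g(0) = 5, g(1) = 10, g(2) = 20
  so the recurrence gives g(2) = 20.
From the proposed closed form g(n) = 5·2ⁿ:
  g(2) = 20.
Both sides give 20 at n = 2, and the initial condition(s) match, so the closed form is consistent.

Yes, the closed form is correct.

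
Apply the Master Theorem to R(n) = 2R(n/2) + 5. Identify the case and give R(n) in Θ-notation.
Master Theorem template: R(n) = a·R(n/b) + f(n).
Here: a=2, b=2, f(n)=5
Compute log_b(a) = log_2(2) = 1.
f(n) = 5 = O(n^(1-ε)) with ε = 1. Case 1: R(n) = Θ(n^log_b(a)) = Θ(n).

Case 1: R(n) = Θ(n)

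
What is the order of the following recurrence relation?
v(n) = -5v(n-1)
The order is the largest lag k for which v(n-k) appears. Here the deepest term is v(n-1), so the order is 1.

Order 1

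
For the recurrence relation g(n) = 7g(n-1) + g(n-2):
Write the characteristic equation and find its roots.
Substitute g(n) = rⁿ and divide through by rⁿ⁻²: r² - 7r - 1 = 0
Discriminant: 7² + 4·1 = 53, not a perfect square, so by the quadratic formula r = (7 ± √53)/2.
General solution: g(n) = A·r₁ⁿ + B·r₂ⁿ where r₁,r₂ = (7 ± √53)/2

Characteristic: r² - 7r - 1 = 0, Roots: r = (7 ± √53)/2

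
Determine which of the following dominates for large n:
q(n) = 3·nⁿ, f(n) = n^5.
Comparing growth rates:
Growth-rate hierarchy: log n ≺ any polynomial ≺ any exponential cⁿ (c>1) ≺ n! ≺ nⁿ.
super-exponential nⁿ dominates polynomial degree 5 asymptotically.

q(n) grows faster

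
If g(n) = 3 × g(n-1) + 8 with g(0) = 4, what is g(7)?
Computing step by step:
g(0) = 4
g(1) = 3 × 4 + 8 = 20
g(2) = 3 × 20 + 8 = 68
g(3) = 3 × 68 + 8 = 212
g(4) = 3 × 212 + 8 = 644
g(5) = 3 × 644 + 8 = 1940
g(6) = 3 × 1940 + 8 = 5828
g(7) = 3 × 5828 + 8 = 17492

17492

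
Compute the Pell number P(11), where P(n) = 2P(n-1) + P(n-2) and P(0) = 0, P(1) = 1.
Computing the sequence terms:
0, 1, 2, 5, 12, 29, 70, 169, 408, 985, 2378, 5741

5741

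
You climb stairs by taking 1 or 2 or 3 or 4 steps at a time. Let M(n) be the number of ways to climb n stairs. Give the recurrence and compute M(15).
Condition on the size of the last step (1 to 4): before it there were n-1, …, n-4 stairs climbed, and these cases are disjoint, so M(n) = M(n-1) + M(n-2) + M(n-3) + M(n-4) (order-4 linear recurrence).
Initial conditions by direct count (compositions of i into parts ≤ 4): M(1) = 1; M(2) = 2; M(3) = 4; M(4) = 8.
Iterating the recurrence: M(5) = 15, M(6) = 29, M(7) = 56, M(8) = 108, M(9) = 208, M(10) = 401, M(11) = 773, M(12) = 1490, M(13) = 2872, M(14) = 5536, M(15) = 10671.

M(n) = M(n-1) + M(n-2) + M(n-3) + M(n-4), M(1) = 1, M(2) = 2, M(3) = 4, M(4) = 8; M(15) = 10671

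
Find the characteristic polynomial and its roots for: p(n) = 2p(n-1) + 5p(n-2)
Substitute p(n) = rⁿ and divide through by rⁿ⁻²: r² - 2r - 5 = 0
Discriminant: 2² + 4·5 = 24, not a perfect square, so by the quadratic formula r = (2 ± √24)/2.
General solution: p(n) = A·r₁ⁿ + B·r₂ⁿ where r₁,r₂ = (2 ± √24)/2

Characteristic: r² - 2r - 5 = 0, Roots: r = (2 ± √24)/2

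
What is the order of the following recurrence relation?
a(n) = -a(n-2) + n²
The order is the largest lag k for which a(n-k) appears. Here the deepest term is a(n-2) (the n² term is non-homogeneous and does not affect the order), so the order is 2.

Order 2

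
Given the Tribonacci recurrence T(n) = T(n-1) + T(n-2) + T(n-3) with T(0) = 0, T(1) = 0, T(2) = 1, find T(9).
Computing the sequence terms:
0, 0, 1, 1, 2, 4, 7, 13, 24, 44

44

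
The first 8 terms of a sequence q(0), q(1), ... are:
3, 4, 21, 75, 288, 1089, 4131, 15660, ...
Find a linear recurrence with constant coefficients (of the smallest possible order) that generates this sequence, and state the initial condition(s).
Look for the lowest-order linear relation among consecutive terms.
Observation: q(n) - 3·q(n-1) - (3)·q(n-2) = 0 holds for the shown terms, and no order-1 relation q(n) = α·q(n-1) + β fits.
Check at n=3: 3·21 + (3)·4 = 75. ✓

q(n) = 3q(n-1) + 3q(n-2), q(0) = 3, q(1) = 4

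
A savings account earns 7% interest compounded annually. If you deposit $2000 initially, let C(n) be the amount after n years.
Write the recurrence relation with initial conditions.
Each year the balance grows by 7%, i.e. is multiplied by 1 + 7/100 = 1.07, so C(n) = 1.07 × C(n-1). The initial deposit gives C(0) = 2000.
Unrolling gives the closed form C(n) = 2000 × (1.07)ⁿ.

C(n) = 1.07 × C(n-1), C(0) = 2000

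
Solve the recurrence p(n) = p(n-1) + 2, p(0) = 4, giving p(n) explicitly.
Recurrence: p(n) = p(n-1) + 2, initial: p(0) = 4.
Each step adds 2, so p(n) = p(0) + 2n = 2n + 4.

p(n) = 2n + 4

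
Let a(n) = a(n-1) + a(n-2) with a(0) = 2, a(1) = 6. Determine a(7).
Computing the sequence terms:
2, 6, 8, 14, 22, 36, 58, 94

94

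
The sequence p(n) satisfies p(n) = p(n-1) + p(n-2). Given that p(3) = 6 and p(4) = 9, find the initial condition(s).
Work backwards using p(k) = p(k+2) - p(k+1):
p(2) = p(4) - p(3) = 9 - 6 = 3
p(1) = p(3) - p(2) = 6 - 3 = 3
p(0) = p(2) - p(1) = 3 - 3 = 0

p(0) = 0, p(1) = 3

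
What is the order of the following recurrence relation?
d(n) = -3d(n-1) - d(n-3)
The order is the largest lag k for which d(n-k) appears. Here the deepest term is d(n-3), so the order is 3.

Order 3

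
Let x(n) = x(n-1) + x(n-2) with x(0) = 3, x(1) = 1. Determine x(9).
Computing the sequence terms:
3, 1, 4, 5, 9, 14, 23, 37, 60, 97

97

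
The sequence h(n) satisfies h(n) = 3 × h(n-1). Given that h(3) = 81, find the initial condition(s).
In general h(n) = 3ⁿ · h(0). At n = 3: h(0) = h(3) / 3^3 = 81 / 27 = 3.

h(0) = 3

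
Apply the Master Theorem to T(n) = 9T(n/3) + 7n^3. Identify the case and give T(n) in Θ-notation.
Master Theorem template: T(n) = a·T(n/b) + f(n).
Here: a=9, b=3, f(n)=7n^3
Compute log_b(a) = log_3(9) = 2.
f(n) = 7n^3 = Ω(n^(2+ε)) with ε = 1, and the regularity condition holds (a·f(n/b) = (a/b^3)·f(n) with a/b^3 = 3^-1 < 1). Case 3: T(n) = Θ(f(n)) = Θ(n^3).

Case 3: T(n) = Θ(n^3)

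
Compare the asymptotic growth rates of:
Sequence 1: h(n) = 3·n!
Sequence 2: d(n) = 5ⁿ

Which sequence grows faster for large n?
Comparing growth rates:
Growth-rate hierarchy: log n ≺ any polynomial ≺ any exponential cⁿ (c>1) ≺ n! ≺ nⁿ.
factorial dominates exponential base 5 asymptotically.

h(n) grows faster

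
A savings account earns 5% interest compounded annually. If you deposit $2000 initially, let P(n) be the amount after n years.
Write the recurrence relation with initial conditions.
Each year the balance grows by 5%, i.e. is multiplied by 1 + 5/100 = 1.05, so P(n) = 1.05 × P(n-1). The initial deposit gives P(0) = 2000.
Unrolling gives the closed form P(n) = 2000 × (1.05)ⁿ.

P(n) = 1.05 × P(n-1), P(0) = 2000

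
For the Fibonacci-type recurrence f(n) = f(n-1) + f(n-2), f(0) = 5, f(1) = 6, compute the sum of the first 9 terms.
Computing the sequence terms: 5, 6, 11, 17, 28, 45, 73, 118, 191
Adding these values together:

494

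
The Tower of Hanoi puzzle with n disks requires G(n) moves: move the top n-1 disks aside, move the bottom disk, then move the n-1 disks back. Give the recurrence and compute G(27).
Moving n disks = move the top n-1 disks aside (G(n-1) moves) + move the largest disk (1 move) + move the n-1 disks back on top (G(n-1) moves), so G(n) = 2G(n-1) + 1, with G(1) = 1 (a single disk takes one move).
First terms: 1, 3, 7, 15, 31, 63, … — each is one less than a power of 2. Indeed G(n) + 1 = 2(G(n-1) + 1) with G(1) + 1 = 2, so G(n) + 1 = 2ⁿ and G(n) = 2ⁿ - 1.
Hence G(27) = 2^27 - 1 = 134217728 - 1 = 134217727.

G(n) = 2G(n-1) + 1, G(1) = 1; G(27) = 134217727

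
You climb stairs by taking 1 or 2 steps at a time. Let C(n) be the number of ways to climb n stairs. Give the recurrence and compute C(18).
Condition on the size of the last step (1 to 2): before it there were n-1, …, n-2 stairs climbed, and these cases are disjoint, so C(n) = C(n-1) + C(n-2) (Fibonacci-type sequence).
Initial conditions by direct count (compositions of i into parts ≤ 2): C(1) = 1; C(2) = 2.
Iterating the recurrence: C(3) = 3, C(4) = 5, C(5) = 8, C(6) = 13, C(7) = 21, C(8) = 34, C(9) = 55, C(10) = 89, C(11) = 144, C(12) = 233, C(13) = 377, C(14) = 610, C(15) = 987, C(16) = 1597, C(17) = 2584, C(18) = 4181.

C(n) = C(n-1) + C(n-2), C(1) = 1, C(2) = 2; C(18) = 4181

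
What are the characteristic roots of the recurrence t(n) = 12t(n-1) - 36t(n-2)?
Substitute t(n) = rⁿ and divide through by rⁿ⁻²: r² - 12r + 36 = 0
Factor: (r - 6)² = 0, so r = 6 (double root).
General solution: t(n) = (A + Bn)·6ⁿ

Characteristic: r² - 12r + 36 = 0, Roots: r = 6 (double root)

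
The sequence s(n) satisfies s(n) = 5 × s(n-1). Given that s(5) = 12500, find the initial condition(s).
In general s(n) = 5ⁿ · s(0). At n = 5: s(0) = s(5) / 5^5 = 12500 / 3125 = 4.

s(0) = 4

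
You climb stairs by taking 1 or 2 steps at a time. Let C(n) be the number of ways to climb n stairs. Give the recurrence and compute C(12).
Condition on the size of the last step (1 to 2): before it there were n-1, …, n-2 stairs climbed, and these cases are disjoint, so C(n) = C(n-1) + C(n-2) (Fibonacci-type sequence).
Initial conditions by direct count (compositions of i into parts ≤ 2): C(1) = 1; C(2) = 2.
Iterating the recurrence: C(3) = 3, C(4) = 5, C(5) = 8, C(6) = 13, C(7) = 21, C(8) = 34, C(9) = 55, C(10) = 89, C(11) = 144, C(12) = 233.

C(n) = C(n-1) + C(n-2), C(1) = 1, C(2) = 2; C(12) = 233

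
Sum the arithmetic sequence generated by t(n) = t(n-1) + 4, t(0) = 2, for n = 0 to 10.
Computing the sequence terms: 2, 6, 10, 14, 18, 22, 26, 30, 34, 38, 42
Adding these values together:

242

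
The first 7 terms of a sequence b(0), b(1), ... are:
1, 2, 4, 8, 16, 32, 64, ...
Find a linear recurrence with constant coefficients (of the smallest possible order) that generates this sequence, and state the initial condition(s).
Look for the lowest-order linear relation among consecutive terms.
Observation: each term is 2× the previous.
Check at n=2: 2·2 = 4. ✓

b(n) = 2 × b(n-1), b(0) = 1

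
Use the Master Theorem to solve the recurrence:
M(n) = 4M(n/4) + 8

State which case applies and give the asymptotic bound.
Master Theorem template: M(n) = a·M(n/b) + f(n).
Here: a=4, b=4, f(n)=8
Compute log_b(a) = log_4(4) = 1.
f(n) = 8 = O(n^(1-ε)) with ε = 1. Case 1: M(n) = Θ(n^log_b(a)) = Θ(n).

Case 1: M(n) = Θ(n)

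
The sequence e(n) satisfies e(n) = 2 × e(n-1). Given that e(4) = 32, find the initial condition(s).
In general e(n) = 2ⁿ · e(0). At n = 4: e(0) = e(4) / 2^4 = 32 / 16 = 2.

e(0) = 2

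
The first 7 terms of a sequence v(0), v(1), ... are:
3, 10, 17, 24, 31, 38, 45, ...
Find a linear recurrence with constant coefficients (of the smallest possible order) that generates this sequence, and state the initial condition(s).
Look for the lowest-order linear relation among consecutive terms.
Observation: consecutive differences are constant (= 7).
Check at n=2: 1·10 + 7 = 17. ✓

v(n) = v(n-1) + 7, v(0) = 3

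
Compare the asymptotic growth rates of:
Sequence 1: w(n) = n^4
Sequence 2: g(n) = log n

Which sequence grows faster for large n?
Comparing growth rates:
Growth-rate hierarchy: log n ≺ any polynomial ≺ any exponential cⁿ (c>1) ≺ n! ≺ nⁿ.
polynomial degree 4 dominates logarithmic asymptotically.

w(n) grows faster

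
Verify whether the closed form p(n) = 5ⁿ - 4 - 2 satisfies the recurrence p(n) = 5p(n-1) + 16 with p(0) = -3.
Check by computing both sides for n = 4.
From the recurrence with p(0) = -3:
  p(0) = -3, p(1) = 1, p(2) = 21, p(3) = 121, p(4) = 621
  so the recurrence gives p(4) = 621.
From the proposed closed form p(n) = 5ⁿ - 4 - 2:
  p(4) = 619.
The recurrence gives 621 but the closed form gives 619, so the closed form does not satisfy the recurrence.

No, the closed form is incorrect.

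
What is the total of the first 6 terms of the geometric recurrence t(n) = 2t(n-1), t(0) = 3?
Computing the sequence terms: 3, 6, 12, 24, 48, 96
Adding these values together:

189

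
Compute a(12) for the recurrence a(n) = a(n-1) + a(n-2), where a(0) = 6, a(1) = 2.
Computing the sequence terms:
6, 2, 8, 10, 18, 28, 46, 74, 120, 194, 314, 508, 822

822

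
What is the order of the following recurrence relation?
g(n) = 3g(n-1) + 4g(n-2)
The order is the largest lag k for which g(n-k) appears. Here the deepest term is g(n-2), so the order is 2.

Order 2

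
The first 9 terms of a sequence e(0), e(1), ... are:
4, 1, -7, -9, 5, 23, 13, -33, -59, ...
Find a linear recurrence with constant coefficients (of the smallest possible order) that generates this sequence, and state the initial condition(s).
Look for the lowest-order linear relation among consecutive terms.
Observation: e(n) - 1·e(n-1) - (-2)·e(n-2) = 0 holds for the shown terms, and no order-1 relation e(n) = α·e(n-1) + β fits.
Check at n=3: 1·-7 + (-2)·1 = -9. ✓

e(n) = e(n-1) - 2e(n-2), e(0) = 4, e(1) = 1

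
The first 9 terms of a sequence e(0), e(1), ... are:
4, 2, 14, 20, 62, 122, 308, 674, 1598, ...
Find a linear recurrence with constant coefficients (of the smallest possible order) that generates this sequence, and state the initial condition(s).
Look for the lowest-order linear relation among consecutive terms.
Observation: e(n) - 1·e(n-1) - (3)·e(n-2) = 0 holds for the shown terms, and no order-1 relation e(n) = α·e(n-1) + β fits.
Check at n=3: 1·14 + (3)·2 = 20. ✓

e(n) = e(n-1) + 3e(n-2), e(0) = 4, e(1) = 2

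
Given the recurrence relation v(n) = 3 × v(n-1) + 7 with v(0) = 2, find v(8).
Computing step by step:
v(0) = 2
v(1) = 3 × 2 + 7 = 13
v(2) = 3 × 13 + 7 = 46
v(3) = 3 × 46 + 7 = 145
v(4) = 3 × 145 + 7 = 442
v(5) = 3 × 442 + 7 = 1333
v(6) = 3 × 1333 + 7 = 4006
v(7) = 3 × 4006 + 7 = 12025
v(8) = 3 × 12025 + 7 = 36082

36082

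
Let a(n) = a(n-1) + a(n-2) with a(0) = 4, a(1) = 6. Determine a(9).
Computing the sequence terms:
4, 6, 10, 16, 26, 42, 68, 110, 178, 288

288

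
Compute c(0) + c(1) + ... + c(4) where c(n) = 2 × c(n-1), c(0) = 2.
Computing the sequence terms: 2, 4, 8, 16, 32
Adding these values together:

62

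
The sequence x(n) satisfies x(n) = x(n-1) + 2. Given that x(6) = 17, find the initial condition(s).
x(6) = x(0) + 6·2, so x(0) = 17 - 12 = 5.

x(0) = 5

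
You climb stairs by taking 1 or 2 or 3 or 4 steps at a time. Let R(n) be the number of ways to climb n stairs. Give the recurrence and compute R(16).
Condition on the size of the last step (1 to 4): before it there were n-1, …, n-4 stairs climbed, and these cases are disjoint, so R(n) = R(n-1) + R(n-2) + R(n-3) + R(n-4) (order-4 linear recurrence).
Initial conditions by direct count (compositions of i into parts ≤ 4): R(1) = 1; R(2) = 2; R(3) = 4; R(4) = 8.
Iterating the recurrence: R(5) = 15, R(6) = 29, R(7) = 56, R(8) = 108, R(9) = 208, R(10) = 401, R(11) = 773, R(12) = 1490, R(13) = 2872, R(14) = 5536, R(15) = 10671, R(16) = 20569.

R(n) = R(n-1) + R(n-2) + R(n-3) + R(n-4), R(1) = 1, R(2) = 2, R(3) = 4, R(4) = 8; R(16) = 20569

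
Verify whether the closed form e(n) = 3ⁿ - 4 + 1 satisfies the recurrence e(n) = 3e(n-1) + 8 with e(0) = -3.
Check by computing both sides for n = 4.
From the recurrence with e(0) = -3:
  e(0) = -3, e(1) = -1, e(2) = 5, e(3) = 23, e(4) = 77
  so the recurrence gives e(4) = 77.
From the proposed closed form e(n) = 3ⁿ - 4 + 1:
  e(4) = 78.
The recurrence gives 77 but the closed form gives 78, so the closed form does not satisfy the recurrence.

No, the closed form is incorrect.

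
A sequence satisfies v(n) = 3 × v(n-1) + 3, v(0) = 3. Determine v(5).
Computing step by step:
v(0) = 3
v(1) = 3 × 3 + 3 = 12
v(2) = 3 × 12 + 3 = 39
v(3) = 3 × 39 + 3 = 120
v(4) = 3 × 120 + 3 = 363
v(5) = 3 × 363 + 3 = 1092

1092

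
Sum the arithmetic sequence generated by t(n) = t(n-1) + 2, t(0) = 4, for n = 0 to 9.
Computing the sequence terms: 4, 6, 8, 10, 12, 14, 16, 18, 20, 22
Adding these values together:

130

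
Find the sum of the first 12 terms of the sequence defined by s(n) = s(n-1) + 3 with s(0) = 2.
Computing the sequence terms: 2, 5, 8, 11, 14, 17, 20, 23, 26, 29, 32, 35
Adding these values together:

222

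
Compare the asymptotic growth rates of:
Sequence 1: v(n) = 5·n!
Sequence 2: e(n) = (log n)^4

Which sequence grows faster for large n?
Comparing growth rates:
Growth-rate hierarchy: log n ≺ any polynomial ≺ any exponential cⁿ (c>1) ≺ n! ≺ nⁿ.
factorial dominates polylogarithmic (log n)^4 asymptotically.

v(n) grows faster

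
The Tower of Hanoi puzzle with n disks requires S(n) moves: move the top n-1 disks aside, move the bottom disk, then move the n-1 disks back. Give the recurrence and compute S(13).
Moving n disks = move the top n-1 disks aside (S(n-1) moves) + move the largest disk (1 move) + move the n-1 disks back on top (S(n-1) moves), so S(n) = 2S(n-1) + 1, with S(1) = 1 (a single disk takes one move).
First terms: 1, 3, 7, 15, 31, 63, … — each is one less than a power of 2. Indeed S(n) + 1 = 2(S(n-1) + 1) with S(1) + 1 = 2, so S(n) + 1 = 2ⁿ and S(n) = 2ⁿ - 1.
Hence S(13) = 2^13 - 1 = 8192 - 1 = 8191.

S(n) = 2S(n-1) + 1, S(1) = 1; S(13) = 8191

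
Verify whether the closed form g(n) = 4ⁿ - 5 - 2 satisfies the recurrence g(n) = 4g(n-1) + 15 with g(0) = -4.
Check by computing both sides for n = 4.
From the recurrence with g(0) = -4:
  g(0) = -4, g(1) = -1, g(2) = 11, g(3) = 59, g(4) = 251
  so the recurrence gives g(4) = 251.
From the proposed closed form g(n) = 4ⁿ - 5 - 2:
  g(4) = 249.
The recurrence gives 251 but the closed form gives 249, so the closed form does not satisfy the recurrence.

No, the closed form is incorrect.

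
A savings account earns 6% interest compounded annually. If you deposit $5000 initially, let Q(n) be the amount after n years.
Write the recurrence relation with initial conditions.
Each year the balance grows by 6%, i.e. is multiplied by 1 + 6/100 = 1.06, so Q(n) = 1.06 × Q(n-1). The initial deposit gives Q(0) = 5000.
Unrolling gives the closed form Q(n) = 5000 × (1.06)ⁿ.

Q(n) = 1.06 × Q(n-1), Q(0) = 5000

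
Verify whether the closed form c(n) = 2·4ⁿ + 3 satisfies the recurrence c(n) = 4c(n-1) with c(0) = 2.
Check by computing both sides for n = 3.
From the recurrence with c(0) = 2:
  c(0) = 2, c(1) = 8, c(2) = 32, c(3) = 128
  so the recurrence gives c(3) = 128.
From the proposed closed form c(n) = 2·4ⁿ + 3:
  c(3) = 131.
The recurrence gives 128 but the closed form gives 131, so the closed form does not satisfy the recurrence.

No, the closed form is incorrect.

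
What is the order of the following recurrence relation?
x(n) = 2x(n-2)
The order is the largest lag k for which x(n-k) appears. Here the deepest term is x(n-2), so the order is 2.

Order 2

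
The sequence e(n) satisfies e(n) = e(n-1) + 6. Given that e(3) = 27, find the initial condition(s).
e(3) = e(0) + 3·6, so e(0) = 27 - 18 = 9.

e(0) = 9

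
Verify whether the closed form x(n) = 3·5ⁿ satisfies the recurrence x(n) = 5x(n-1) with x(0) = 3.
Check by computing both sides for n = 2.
From the recurrence with x(0) = 3:
  x(0) = 3, x(1) = 15, x(2) = 75
  so the recurrence gives x(2) = 75.
From the proposed closed form x(n) = 3·5ⁿ:
  x(2) = 75.
Both sides give 75 at n = 2, and the initial condition(s) match, so the closed form is consistent.

Yes, the closed form is correct.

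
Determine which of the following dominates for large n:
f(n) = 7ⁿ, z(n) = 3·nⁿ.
Comparing growth rates:
Growth-rate hierarchy: log n ≺ any polynomial ≺ any exponential cⁿ (c>1) ≺ n! ≺ nⁿ.
super-exponential nⁿ dominates exponential base 7 asymptotically.

z(n) grows faster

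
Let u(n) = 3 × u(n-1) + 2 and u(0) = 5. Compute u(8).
Computing step by step:
u(0) = 5
u(1) = 3 × 5 + 2 = 17
u(2) = 3 × 17 + 2 = 53
u(3) = 3 × 53 + 2 = 161
u(4) = 3 × 161 + 2 = 485
u(5) = 3 × 485 + 2 = 1457
u(6) = 3 × 1457 + 2 = 4373
u(7) = 3 × 4373 + 2 = 13121
u(8) = 3 × 13121 + 2 = 39365

39365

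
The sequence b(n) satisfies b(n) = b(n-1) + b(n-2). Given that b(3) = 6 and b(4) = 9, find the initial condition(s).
Work backwards using b(k) = b(k+2) - b(k+1):
b(2) = b(4) - b(3) = 9 - 6 = 3
b(1) = b(3) - b(2) = 6 - 3 = 3
b(0) = b(2) - b(1) = 3 - 3 = 0

b(0) = 0, b(1) = 3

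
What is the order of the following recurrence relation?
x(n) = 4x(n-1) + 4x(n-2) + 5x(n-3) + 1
The order is the largest lag k for which x(n-k) appears. Here the deepest term is x(n-3) (the 1 term is non-homogeneous and does not affect the order), so the order is 3.

Order 3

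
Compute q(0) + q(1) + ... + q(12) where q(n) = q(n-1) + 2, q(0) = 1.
Computing the sequence terms: 1, 3, 5, 7, 9, 11, 13, 15, 17, 19, 21, 23, 25
Adding these values together:

169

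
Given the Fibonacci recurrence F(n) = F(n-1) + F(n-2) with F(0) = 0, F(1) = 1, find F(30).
Computing the sequence terms:
0, 1, 1, 2, 3, 5, 8, 13, 21, 34, 55, 89, 144, 233, 377, 610, 987, 1597, 2584, 4181, 6765, 10946, 17711, 28657, 46368, 75025, 121393, 196418, 317811, 514229, 832040

832040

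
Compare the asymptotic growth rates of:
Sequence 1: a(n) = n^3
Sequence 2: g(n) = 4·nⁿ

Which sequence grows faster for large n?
Comparing growth rates:
Growth-rate hierarchy: log n ≺ any polynomial ≺ any exponential cⁿ (c>1) ≺ n! ≺ nⁿ.
super-exponential nⁿ dominates polynomial degree 3 asymptotically.

g(n) grows faster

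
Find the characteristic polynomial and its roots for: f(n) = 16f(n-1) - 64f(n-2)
Substitute f(n) = rⁿ and divide through by rⁿ⁻²: r² - 16r + 64 = 0
Factor: (r - 8)² = 0, so r = 8 (double root).
General solution: f(n) = (A + Bn)·8ⁿ

Characteristic: r² - 16r + 64 = 0, Roots: r = 8 (double root)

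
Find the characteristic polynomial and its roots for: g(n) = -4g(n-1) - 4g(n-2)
Substitute g(n) = rⁿ and divide through by rⁿ⁻²: r² + 4r + 4 = 0
Factor: (r + 2)² = 0, so r = -2 (double root).
General solution: g(n) = (A + Bn)·(-2)ⁿ

Characteristic: r² + 4r + 4 = 0, Roots: r = -2 (double root)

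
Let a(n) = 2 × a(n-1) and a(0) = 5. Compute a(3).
Computing step by step:
a(0) = 5
a(1) = 2 × 5 = 10
a(2) = 2 × 10 = 20
a(3) = 2 × 20 = 40

40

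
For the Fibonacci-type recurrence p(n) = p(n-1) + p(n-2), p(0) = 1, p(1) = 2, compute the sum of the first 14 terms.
Computing the sequence terms: 1, 2, 3, 5, 8, 13, 21, 34, 55, 89, 144, 233, 377, 610
Adding these values together:

1595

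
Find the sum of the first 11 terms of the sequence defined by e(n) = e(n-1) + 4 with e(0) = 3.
Computing the sequence terms: 3, 7, 11, 15, 19, 23, 27, 31, 35, 39, 43
Adding these values together:

253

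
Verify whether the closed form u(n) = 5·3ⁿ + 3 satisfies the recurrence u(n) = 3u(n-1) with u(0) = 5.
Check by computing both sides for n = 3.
From the recurrence with u(0) = 5:
  u(0) = 5, u(1) = 15, u(2) = 45, u(3) = 135
  so the recurrence gives u(3) = 135.
From the proposed closed form u(n) = 5·3ⁿ + 3:
  u(3) = 138.
The recurrence gives 135 but the closed form gives 138, so the closed form does not satisfy the recurrence.

No, the closed form is incorrect.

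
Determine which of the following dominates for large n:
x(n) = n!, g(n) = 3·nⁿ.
Comparing growth rates:
Growth-rate hierarchy: log n ≺ any polynomial ≺ any exponential cⁿ (c>1) ≺ n! ≺ nⁿ.
super-exponential nⁿ dominates factorial asymptotically.

g(n) grows faster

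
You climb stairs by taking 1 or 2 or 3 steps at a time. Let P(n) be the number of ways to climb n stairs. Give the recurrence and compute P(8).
Condition on the size of the last step (1 to 3): before it there were n-1, …, n-3 stairs climbed, and these cases are disjoint, so P(n) = P(n-1) + P(n-2) + P(n-3) (order-3 linear recurrence).
Initial conditions by direct count (compositions of i into parts ≤ 3): P(1) = 1; P(2) = 2; P(3) = 4.
Iterating the recurrence: P(4) = 7, P(5) = 13, P(6) = 24, P(7) = 44, P(8) = 81.

P(n) = P(n-1) + P(n-2) + P(n-3), P(1) = 1, P(2) = 2, P(3) = 4; P(8) = 81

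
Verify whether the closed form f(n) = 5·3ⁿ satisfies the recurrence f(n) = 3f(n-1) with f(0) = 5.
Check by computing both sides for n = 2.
From the recurrence with f(0) = 5:
  f(0) = 5, f(1) = 15, f(2) = 45
  so the recurrence gives f(2) = 45.
From the proposed closed form f(n) = 5·3ⁿ:
  f(2) = 45.
Both sides give 45 at n = 2, and the initial condition(s) match, so the closed form is consistent.

Yes, the closed form is correct.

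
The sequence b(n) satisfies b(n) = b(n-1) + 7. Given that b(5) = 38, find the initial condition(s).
b(5) = b(0) + 5·7, so b(0) = 38 - 35 = 3.

b(0) = 3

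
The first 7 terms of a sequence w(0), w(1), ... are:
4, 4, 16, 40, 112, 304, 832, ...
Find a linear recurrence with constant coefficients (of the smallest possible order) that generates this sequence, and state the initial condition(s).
Look for the lowest-order linear relation among consecutive terms.
Observation: w(n) - 2·w(n-1) - (2)·w(n-2) = 0 holds for the shown terms, and no order-1 relation w(n) = α·w(n-1) + β fits.
Check at n=3: 2·16 + (2)·4 = 40. ✓

w(n) = 2w(n-1) + 2w(n-2), w(0) = 4, w(1) = 4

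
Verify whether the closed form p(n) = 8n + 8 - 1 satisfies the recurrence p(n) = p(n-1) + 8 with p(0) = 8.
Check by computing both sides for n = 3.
From the recurrence with p(0) = 8:
  p(0) = 8, p(1) = 16, p(2) = 24, p(3) = 32
  so the recurrence gives p(3) = 32.
From the proposed closed form p(n) = 8n + 8 - 1:
  p(3) = 31.
The recurrence gives 32 but the closed form gives 31, so the closed form does not satisfy the recurrence.

No, the closed form is incorrect.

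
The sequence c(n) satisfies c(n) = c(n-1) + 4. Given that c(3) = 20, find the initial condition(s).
c(3) = c(0) + 3·4, so c(0) = 20 - 12 = 8.

c(0) = 8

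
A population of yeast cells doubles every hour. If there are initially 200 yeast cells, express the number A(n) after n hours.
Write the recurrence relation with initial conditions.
Each hour multiplies the count by 2, so the count after n hours depends only on the count after n-1 hours: A(n) = 2 × A(n-1). The starting count gives A(0) = 200.
Unrolling n times gives the closed form A(n) = 200 × 2ⁿ.

A(n) = 2 × A(n-1), A(0) = 200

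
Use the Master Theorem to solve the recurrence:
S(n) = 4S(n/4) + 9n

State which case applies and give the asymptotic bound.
Master Theorem template: S(n) = a·S(n/b) + f(n).
Here: a=4, b=4, f(n)=9n
Compute log_b(a) = log_4(4) = 1.
f(n) = 9n = Θ(n). Case 2: S(n) = Θ(n log n).

Case 2: S(n) = Θ(n log n)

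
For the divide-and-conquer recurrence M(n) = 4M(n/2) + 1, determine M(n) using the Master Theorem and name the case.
Master Theorem template: M(n) = a·M(n/b) + f(n).
Here: a=4, b=2, f(n)=1
Compute log_b(a) = log_2(4) = 2.
f(n) = 1 = O(n^(2-ε)) with ε = 2. Case 1: M(n) = Θ(n^log_b(a)) = Θ(n^2).

Case 1: M(n) = Θ(n^2)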